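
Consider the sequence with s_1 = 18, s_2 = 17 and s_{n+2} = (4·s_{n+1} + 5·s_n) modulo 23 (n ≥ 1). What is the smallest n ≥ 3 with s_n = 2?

Listing terms: s_1 = 18; s_2 = 17; s_3 = 20; s_4 = 4; s_5 = 1; s_6 = 1; s_7 = 9; s_8 = 18; s_9 = 2; s_{10} = 6; s_{11} = 11; s_{12} = 5; s_{13} = 6; s_{14} = 3; s_{15} = 19; s_{16} = 22; s_{17} = 22; s_{18} = 14; s_{19} = 5; s_{20} = 21; s_{21} = 17; s_{22} = 12; s_{23} = 18; s_{24} = 17.
Since (s_{23}, s_{24}) = (s_1, s_2) = (18, 17) (two consecutive terms determine the rest), the sequence is periodic with period 22.
The value 2 first appears (with n ≥ 3) at s_9.

9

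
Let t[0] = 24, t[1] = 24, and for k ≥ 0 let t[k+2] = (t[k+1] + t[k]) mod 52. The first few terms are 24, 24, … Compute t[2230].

t[0] = 24,  t[1] = 24,  t[2] = 48,  t[3] = 20,  t[4] = 16,  t[5] = 36,  t[6] = 0,  t[7] = 36,  t[8] = 36,  t[9] = 20,  t[10] = 4,  t[11] = 24,  t[12] = 28,  t[13] = 0,  t[14] = 28,  t[15] = 28,  t[16] = 4,  t[17] = 32,  t[18] = 36,  t[19] = 16,  t[20] = 0,  t[21] = 16,  t[22] = 16,  t[23] = 32,  t[24] = 48,  t[25] = 28,  t[26] = 24,  t[27] = 0,  t[28] = 24,  t[29] = 24.
The sequence repeats with period 28.
(2230 - 0) mod 28 = 18, so t[2230] = t[18] = 36.

36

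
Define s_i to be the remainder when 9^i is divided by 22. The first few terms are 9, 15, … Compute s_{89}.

5

We have s_1 = 9,  s_2 = 15,  s_3 = 3,  s_4 = 5,  s_5 = 1,  s_6 = 9.
The sequence repeats with period 5.
(89 - 1) mod 5 = 3, so s_{89} = s_4 = 5.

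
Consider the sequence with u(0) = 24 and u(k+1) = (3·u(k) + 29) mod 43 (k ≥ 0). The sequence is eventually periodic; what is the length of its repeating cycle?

42

We have u(0) = 24, u(1) = 15, u(2) = 31, u(3) = 36, u(4) = 8, u(5) = 10, u(6) = 16, u(7) = 34, u(8) = 2, u(9) = 35, u(10) = 5, u(11) = 1, u(12) = 32, u(13) = 39, u(14) = 17, u(15) = 37, u(16) = 11, u(17) = 19, u(18) = 0, u(19) = 29, u(20) = 30, u(21) = 33, u(22) = 42, u(23) = 26, u(24) = 21, u(25) = 6, u(26) = 4, u(27) = 41, u(28) = 23, u(29) = 12, u(30) = 22, u(31) = 9, u(32) = 13, u(33) = 25, u(34) = 18, u(35) = 40, u(36) = 20, u(37) = 3, u(38) = 38, u(39) = 14, u(40) = 28, u(41) = 27, u(42) = 24.
The sequence repeats with period 42.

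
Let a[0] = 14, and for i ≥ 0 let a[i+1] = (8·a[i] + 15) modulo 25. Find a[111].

8

We have a[0] = 14, a[1] = 2, a[2] = 6, a[3] = 13, a[4] = 19, a[5] = 17, a[6] = 1, a[7] = 23, a[8] = 24, a[9] = 7, a[10] = 21, a[11] = 8, a[12] = 4, a[13] = 22, a[14] = 16, a[15] = 18, a[16] = 9, a[17] = 12, a[18] = 11, a[19] = 3, a[20] = 14.
Since a[20] = a[0] = 14, the sequence is periodic with period 20.
(111 - 0) mod 20 = 11, so a[111] = a[11] = 8.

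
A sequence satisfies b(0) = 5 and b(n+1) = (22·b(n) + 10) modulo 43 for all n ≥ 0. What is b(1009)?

34

Computing terms: b(0) = 5, b(1) = 34, b(2) = 27, b(3) = 2, b(4) = 11, b(5) = 37, b(6) = 7, b(7) = 35, b(8) = 6, b(9) = 13, b(10) = 38, b(11) = 29, b(12) = 3, b(13) = 33, b(14) = 5.
The sequence repeats with period 14.
(1009 - 0) mod 14 = 1, so b(1009) = b(1) = 34.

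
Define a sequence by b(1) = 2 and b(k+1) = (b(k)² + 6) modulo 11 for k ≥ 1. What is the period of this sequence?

b(1) = 2, b(2) = 10, b(3) = 7, b(4) = 0, b(5) = 6, b(6) = 9, b(7) = 10.
Since b(7) = b(2) = 10, the sequence is eventually periodic: after a pre-period of length 1 it cycles with period 5.

5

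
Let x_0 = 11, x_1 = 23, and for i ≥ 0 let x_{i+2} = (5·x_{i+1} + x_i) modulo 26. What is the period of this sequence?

Listing terms: x_0 = 11, x_1 = 23, x_2 = 22, x_3 = 3, x_4 = 11, x_5 = 6, x_6 = 15, x_7 = 3, x_8 = 4, x_9 = 23, x_{10} = 15, x_{11} = 20, x_{12} = 11, x_{13} = 23.
The sequence repeats with period 12.

12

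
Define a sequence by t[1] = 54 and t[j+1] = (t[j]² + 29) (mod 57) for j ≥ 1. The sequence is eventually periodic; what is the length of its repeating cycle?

Computing terms: t[1] = 54, t[2] = 38, t[3] = 48, t[4] = 53, t[5] = 45, t[6] = 2, t[7] = 33, t[8] = 35, t[9] = 0, t[10] = 29, t[11] = 15, t[12] = 26, t[13] = 21, t[14] = 14, t[15] = 54.
The sequence repeats with period 14.

14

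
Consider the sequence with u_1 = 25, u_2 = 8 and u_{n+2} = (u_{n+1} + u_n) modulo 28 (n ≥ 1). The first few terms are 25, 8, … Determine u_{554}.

20

We have u_1 = 25; u_2 = 8; u_3 = 5; u_4 = 13; u_5 = 18; u_6 = 3; u_7 = 21; u_8 = 24; u_9 = 17; u_{10} = 13; u_{11} = 2; u_{12} = 15; u_{13} = 17; u_{14} = 4; u_{15} = 21; u_{16} = 25; u_{17} = 18; u_{18} = 15; u_{19} = 5; u_{20} = 20; u_{21} = 25; u_{22} = 17; u_{23} = 14; u_{24} = 3; u_{25} = 17; u_{26} = 20; u_{27} = 9; u_{28} = 1; u_{29} = 10; u_{30} = 11; u_{31} = 21; u_{32} = 4; u_{33} = 25; u_{34} = 1; u_{35} = 26; u_{36} = 27; u_{37} = 25; u_{38} = 24; u_{39} = 21; u_{40} = 17; u_{41} = 10; u_{42} = 27; u_{43} = 9; u_{44} = 8; u_{45} = 17; u_{46} = 25; u_{47} = 14; u_{48} = 11; u_{49} = 25; u_{50} = 8.
Since (u_{49}, u_{50}) = (u_1, u_2) = (25, 8) (two consecutive terms determine the rest), the sequence is periodic with period 48.
(554 - 1) mod 48 = 25, so u_{554} = u_{26} = 20.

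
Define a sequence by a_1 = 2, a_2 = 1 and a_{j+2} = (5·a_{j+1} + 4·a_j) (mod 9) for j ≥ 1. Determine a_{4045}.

Listing terms: a_1 = 2, a_2 = 1, a_3 = 4, a_4 = 6, a_5 = 1, a_6 = 2, a_7 = 5, a_8 = 6, a_9 = 5, a_{10} = 4, a_{11} = 4, a_{12} = 0, a_{13} = 7, a_{14} = 8, a_{15} = 5, a_{16} = 3, a_{17} = 8, a_{18} = 7, a_{19} = 4, a_{20} = 3, a_{21} = 4, a_{22} = 5, a_{23} = 5, a_{24} = 0, a_{25} = 2, a_{26} = 1.
Since (a_{25}, a_{26}) = (a_1, a_2) = (2, 1) (two consecutive terms determine the rest), the sequence is periodic with period 24.
(4045 - 1) mod 24 = 12, so a_{4045} = a_{13} = 7.

7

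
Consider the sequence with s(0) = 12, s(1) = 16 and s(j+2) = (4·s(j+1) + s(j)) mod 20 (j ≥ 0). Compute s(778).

s(0) = 12,  s(1) = 16,  s(2) = 16,  s(3) = 0,  s(4) = 16,  s(5) = 4,  s(6) = 12,  s(7) = 12,  s(8) = 0,  s(9) = 12,  s(10) = 8,  s(11) = 4,  s(12) = 4,  s(13) = 0,  s(14) = 4,  s(15) = 16,  s(16) = 8,  s(17) = 8,  s(18) = 0,  s(19) = 8,  s(20) = 12,  s(21) = 16.
The sequence repeats with period 20.
(778 - 0) mod 20 = 18, so s(778) = s(18) = 0.

0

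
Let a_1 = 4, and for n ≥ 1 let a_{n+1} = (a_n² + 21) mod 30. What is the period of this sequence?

6

We have a_1 = 4,  a_2 = 7,  a_3 = 10,  a_4 = 1,  a_5 = 22,  a_6 = 25,  a_7 = 16,  a_8 = 7.
Since a_8 = a_2 = 7, the sequence is eventually periodic: after a pre-period of length 1 it cycles with period 6.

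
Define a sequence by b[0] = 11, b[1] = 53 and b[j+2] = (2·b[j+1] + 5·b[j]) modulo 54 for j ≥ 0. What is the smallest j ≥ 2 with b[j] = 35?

Listing terms: b[0] = 11, b[1] = 53, b[2] = 53, b[3] = 47, b[4] = 35, b[5] = 35, b[6] = 29, b[7] = 17, b[8] = 17, b[9] = 11, b[10] = 53.
The sequence repeats with period 9.
The value 35 first appears (with j ≥ 2) at b[4].

4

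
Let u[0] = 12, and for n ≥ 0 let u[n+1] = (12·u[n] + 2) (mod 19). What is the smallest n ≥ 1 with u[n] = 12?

u[0] = 12,  u[1] = 13,  u[2] = 6,  u[3] = 17,  u[4] = 16,  u[5] = 4,  u[6] = 12.
Since u[6] = u[0] = 12, the sequence is periodic with period 6.
The value 12 next appears (with n ≥ 1) at u[6].

6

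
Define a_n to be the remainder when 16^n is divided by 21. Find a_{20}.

4

We have a_1 = 16; a_2 = 4; a_3 = 1; a_4 = 16.
The sequence repeats with period 3.
So a_{20} = a_{1 + ((20-1) mod 3)} = a_2 = 4.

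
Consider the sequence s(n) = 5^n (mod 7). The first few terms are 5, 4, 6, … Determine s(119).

3

s(1) = 5,  s(2) = 4,  s(3) = 6,  s(4) = 2,  s(5) = 3,  s(6) = 1,  s(7) = 5.
The sequence repeats with period 6.
So s(119) = s(1 + ((119-1) mod 6)) = s(5) = 3.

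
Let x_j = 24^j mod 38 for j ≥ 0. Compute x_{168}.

26

x_0 = 1, x_1 = 24, x_2 = 6, x_3 = 30, x_4 = 36, x_5 = 28, x_6 = 26, x_7 = 16, x_8 = 4, x_9 = 20, x_{10} = 24.
Since x_{10} = x_1 = 24, the sequence is eventually periodic: after a pre-period of length 1 it cycles with period 9.
For j ≥ 1, x_j depends only on (j - 1) mod 9. (168 - 1) mod 9 = 5, so x_{168} = x_6 = 26.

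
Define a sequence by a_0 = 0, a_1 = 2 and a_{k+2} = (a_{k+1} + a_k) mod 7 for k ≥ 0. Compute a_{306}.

a_0 = 0, a_1 = 2, a_2 = 2, a_3 = 4, a_4 = 6, a_5 = 3, a_6 = 2, a_7 = 5, a_8 = 0, a_9 = 5, a_{10} = 5, a_{11} = 3, a_{12} = 1, a_{13} = 4, a_{14} = 5, a_{15} = 2, a_{16} = 0, a_{17} = 2.
The sequence repeats with period 16.
So a_{306} = a_{0 + ((306-0) mod 16)} = a_2 = 2.

2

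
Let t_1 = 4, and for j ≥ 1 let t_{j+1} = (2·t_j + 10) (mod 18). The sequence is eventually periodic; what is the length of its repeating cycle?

6

Listing terms: t_1 = 4; t_2 = 0; t_3 = 10; t_4 = 12; t_5 = 16; t_6 = 6; t_7 = 4.
Since t_7 = t_1 = 4, the sequence is periodic with period 6.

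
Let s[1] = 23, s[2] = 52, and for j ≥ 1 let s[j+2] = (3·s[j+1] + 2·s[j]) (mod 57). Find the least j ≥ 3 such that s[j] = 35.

We have s[1] = 23,  s[2] = 52,  s[3] = 31,  s[4] = 26,  s[5] = 26,  s[6] = 16,  s[7] = 43,  s[8] = 47,  s[9] = 56,  s[10] = 34,  s[11] = 43,  s[12] = 26,  s[13] = 50,  s[14] = 31,  s[15] = 22,  s[16] = 14,  s[17] = 29,  s[18] = 1,  s[19] = 4,  s[20] = 14,  s[21] = 50,  s[22] = 7,  s[23] = 7,  s[24] = 35,  s[25] = 5,  s[26] = 28,  s[27] = 37,  s[28] = 53,  s[29] = 5,  s[30] = 7,  s[31] = 31,  s[32] = 50,  s[33] = 41,  s[34] = 52,  s[35] = 10,  s[36] = 20,  s[37] = 23,  s[38] = 52.
Since (s[37], s[38]) = (s[1], s[2]) = (23, 52) (two consecutive terms determine the rest), the sequence is periodic with period 36.
The value 35 first appears (with j ≥ 3) at s[24].

24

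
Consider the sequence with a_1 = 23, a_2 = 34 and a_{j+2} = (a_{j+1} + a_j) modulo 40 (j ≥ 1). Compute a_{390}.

We have a_1 = 23,  a_2 = 34,  a_3 = 17,  a_4 = 11,  a_5 = 28,  a_6 = 39,  a_7 = 27,  a_8 = 26,  a_9 = 13,  a_{10} = 39,  a_{11} = 12,  a_{12} = 11,  a_{13} = 23,  a_{14} = 34.
Since (a_{13}, a_{14}) = (a_1, a_2) = (23, 34) (two consecutive terms determine the rest), the sequence is periodic with period 12.
(390 - 1) mod 12 = 5, so a_{390} = a_6 = 39.

39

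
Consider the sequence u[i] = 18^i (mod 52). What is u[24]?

40

Computing terms: u[1] = 18; u[2] = 12; u[3] = 8; u[4] = 40; u[5] = 44; u[6] = 12.
Since u[6] = u[2] = 12, the sequence is eventually periodic: after a pre-period of length 1 it cycles with period 4.
For i ≥ 2, u[i] depends only on (i - 2) mod 4. (24 - 2) mod 4 = 2, so u[24] = u[4] = 40.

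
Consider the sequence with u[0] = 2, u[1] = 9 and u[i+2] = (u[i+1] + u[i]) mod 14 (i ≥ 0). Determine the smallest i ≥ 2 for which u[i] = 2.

We have u[0] = 2,  u[1] = 9,  u[2] = 11,  u[3] = 6,  u[4] = 3,  u[5] = 9,  u[6] = 12,  u[7] = 7,  u[8] = 5,  u[9] = 12,  u[10] = 3,  u[11] = 1,  u[12] = 4,  u[13] = 5,  u[14] = 9,  u[15] = 0,  u[16] = 9,  u[17] = 9,  u[18] = 4,  u[19] = 13,  u[20] = 3,  u[21] = 2,  u[22] = 5,  u[23] = 7,  u[24] = 12,  u[25] = 5,  u[26] = 3,  u[27] = 8,  u[28] = 11,  u[29] = 5,  u[30] = 2,  u[31] = 7,  u[32] = 9,  u[33] = 2,  u[34] = 11,  u[35] = 13,  u[36] = 10,  u[37] = 9,  u[38] = 5,  u[39] = 0,  u[40] = 5,  u[41] = 5,  u[42] = 10,  u[43] = 1,  u[44] = 11,  u[45] = 12,  u[46] = 9,  u[47] = 7,  u[48] = 2,  u[49] = 9.
The sequence repeats with period 48.
The value 2 first appears (with i ≥ 2) at u[21].

21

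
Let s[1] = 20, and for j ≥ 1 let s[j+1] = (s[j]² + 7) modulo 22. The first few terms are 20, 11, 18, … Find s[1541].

s[1] = 20,  s[2] = 11,  s[3] = 18,  s[4] = 1,  s[5] = 8,  s[6] = 5,  s[7] = 10,  s[8] = 19,  s[9] = 16,  s[10] = 21,  s[11] = 8.
Since s[11] = s[5] = 8, the sequence is eventually periodic: after a pre-period of length 4 it cycles with period 6.
For j ≥ 5, s[j] depends only on (j - 5) mod 6. (1541 - 5) mod 6 = 0, so s[1541] = s[5] = 8.

8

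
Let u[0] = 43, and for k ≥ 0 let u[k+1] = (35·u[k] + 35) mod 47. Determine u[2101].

35

Computing terms: u[0] = 43, u[1] = 36, u[2] = 26, u[3] = 5, u[4] = 22, u[5] = 6, u[6] = 10, u[7] = 9, u[8] = 21, u[9] = 18, u[10] = 7, u[11] = 45, u[12] = 12, u[13] = 32, u[14] = 27, u[15] = 40, u[16] = 25, u[17] = 17, u[18] = 19, u[19] = 42, u[20] = 1, u[21] = 23, u[22] = 41, u[23] = 13, u[24] = 20, u[25] = 30, u[26] = 4, u[27] = 34, u[28] = 3, u[29] = 46, u[30] = 0, u[31] = 35, u[32] = 38, u[33] = 2, u[34] = 11, u[35] = 44, u[36] = 24, u[37] = 29, u[38] = 16, u[39] = 31, u[40] = 39, u[41] = 37, u[42] = 14, u[43] = 8, u[44] = 33, u[45] = 15, u[46] = 43.
The sequence repeats with period 46.
So u[2101] = u[0 + ((2101-0) mod 46)] = u[31] = 35.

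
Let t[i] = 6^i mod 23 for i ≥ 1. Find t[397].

Listing terms: t[1] = 6, t[2] = 13, t[3] = 9, t[4] = 8, t[5] = 2, t[6] = 12, t[7] = 3, t[8] = 18, t[9] = 16, t[10] = 4, t[11] = 1, t[12] = 6.
The sequence repeats with period 11.
(397 - 1) mod 11 = 0, so t[397] = t[1] = 6.

6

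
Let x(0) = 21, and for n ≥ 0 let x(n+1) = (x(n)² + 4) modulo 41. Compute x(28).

Computing terms: x(0) = 21,  x(1) = 35,  x(2) = 40,  x(3) = 5,  x(4) = 29,  x(5) = 25,  x(6) = 14,  x(7) = 36,  x(8) = 29.
Since x(8) = x(4) = 29, the sequence is eventually periodic: after a pre-period of length 4 it cycles with period 4.
For n ≥ 4, x(n) depends only on (n - 4) mod 4. (28 - 4) mod 4 = 0, so x(28) = x(4) = 29.

29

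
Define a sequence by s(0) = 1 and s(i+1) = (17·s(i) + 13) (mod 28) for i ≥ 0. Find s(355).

16

We have s(0) = 1,  s(1) = 2,  s(2) = 19,  s(3) = 0,  s(4) = 13,  s(5) = 10,  s(6) = 15,  s(7) = 16,  s(8) = 5,  s(9) = 14,  s(10) = 27,  s(11) = 24,  s(12) = 1.
The sequence repeats with period 12.
(355 - 0) mod 12 = 7, so s(355) = s(7) = 16.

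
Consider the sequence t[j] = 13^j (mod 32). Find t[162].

9

We have t[0] = 1; t[1] = 13; t[2] = 9; t[3] = 21; t[4] = 17; t[5] = 29; t[6] = 25; t[7] = 5; t[8] = 1.
Since t[8] = t[0] = 1, the sequence is periodic with period 8.
(162 - 0) mod 8 = 2, so t[162] = t[2] = 9.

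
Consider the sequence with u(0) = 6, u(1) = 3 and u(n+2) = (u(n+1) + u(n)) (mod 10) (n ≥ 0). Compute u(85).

3

u(0) = 6,  u(1) = 3,  u(2) = 9,  u(3) = 2,  u(4) = 1,  u(5) = 3,  u(6) = 4,  u(7) = 7,  u(8) = 1,  u(9) = 8,  u(10) = 9,  u(11) = 7,  u(12) = 6,  u(13) = 3.
Since (u(12), u(13)) = (u(0), u(1)) = (6, 3) (two consecutive terms determine the rest), the sequence is periodic with period 12.
So u(85) = u(0 + ((85-0) mod 12)) = u(1) = 3.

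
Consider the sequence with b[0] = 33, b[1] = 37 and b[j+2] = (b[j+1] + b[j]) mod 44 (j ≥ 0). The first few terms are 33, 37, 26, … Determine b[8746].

Computing terms: b[0] = 33, b[1] = 37, b[2] = 26, b[3] = 19, b[4] = 1, b[5] = 20, b[6] = 21, b[7] = 41, b[8] = 18, b[9] = 15, b[10] = 33, b[11] = 4, b[12] = 37, b[13] = 41, b[14] = 34, b[15] = 31, b[16] = 21, b[17] = 8, b[18] = 29, b[19] = 37, b[20] = 22, b[21] = 15, b[22] = 37, b[23] = 8, b[24] = 1, b[25] = 9, b[26] = 10, b[27] = 19, b[28] = 29, b[29] = 4, b[30] = 33, b[31] = 37.
Since (b[30], b[31]) = (b[0], b[1]) = (33, 37) (two consecutive terms determine the rest), the sequence is periodic with period 30.
So b[8746] = b[0 + ((8746-0) mod 30)] = b[16] = 21.

21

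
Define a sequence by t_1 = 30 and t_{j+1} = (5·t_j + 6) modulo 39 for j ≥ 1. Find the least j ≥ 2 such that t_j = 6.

3

t_1 = 30; t_2 = 0; t_3 = 6; t_4 = 36; t_5 = 30.
Since t_5 = t_1 = 30, the sequence is periodic with period 4.
The value 6 first appears (with j ≥ 2) at t_3.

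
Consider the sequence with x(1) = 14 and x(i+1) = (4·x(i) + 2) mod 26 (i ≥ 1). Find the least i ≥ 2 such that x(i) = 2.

Listing terms: x(1) = 14, x(2) = 6, x(3) = 0, x(4) = 2, x(5) = 10, x(6) = 16, x(7) = 14.
Since x(7) = x(1) = 14, the sequence is periodic with period 6.
The value 2 first appears (with i ≥ 2) at x(4).

4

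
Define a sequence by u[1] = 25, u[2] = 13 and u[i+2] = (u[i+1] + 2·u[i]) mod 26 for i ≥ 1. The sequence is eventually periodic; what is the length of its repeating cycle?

12

Computing terms: u[1] = 25; u[2] = 13; u[3] = 11; u[4] = 11; u[5] = 7; u[6] = 3; u[7] = 17; u[8] = 23; u[9] = 5; u[10] = 25; u[11] = 9; u[12] = 7; u[13] = 25; u[14] = 13.
Since (u[13], u[14]) = (u[1], u[2]) = (25, 13) (two consecutive terms determine the rest), the sequence is periodic with period 12.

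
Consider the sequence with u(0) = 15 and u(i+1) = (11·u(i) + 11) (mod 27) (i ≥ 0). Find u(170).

u(0) = 15, u(1) = 14, u(2) = 3, u(3) = 17, u(4) = 9, u(5) = 2, u(6) = 6, u(7) = 23, u(8) = 21, u(9) = 26, u(10) = 0, u(11) = 11, u(12) = 24, u(13) = 5, u(14) = 12, u(15) = 8, u(16) = 18, u(17) = 20, u(18) = 15.
Since u(18) = u(0) = 15, the sequence is periodic with period 18.
So u(170) = u(0 + ((170-0) mod 18)) = u(8) = 21.

21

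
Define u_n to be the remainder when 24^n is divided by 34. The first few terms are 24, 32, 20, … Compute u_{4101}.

Computing terms: u_1 = 24, u_2 = 32, u_3 = 20, u_4 = 4, u_5 = 28, u_6 = 26, u_7 = 12, u_8 = 16, u_9 = 10, u_{10} = 2, u_{11} = 14, u_{12} = 30, u_{13} = 6, u_{14} = 8, u_{15} = 22, u_{16} = 18, u_{17} = 24.
Since u_{17} = u_1 = 24, the sequence is periodic with period 16.
So u_{4101} = u_{1 + ((4101-1) mod 16)} = u_5 = 28.

28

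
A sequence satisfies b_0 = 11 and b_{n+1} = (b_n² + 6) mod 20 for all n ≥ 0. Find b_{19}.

7

b_0 = 11; b_1 = 7; b_2 = 15; b_3 = 11.
Since b_3 = b_0 = 11, the sequence is periodic with period 3.
So b_{19} = b_{0 + ((19-0) mod 3)} = b_1 = 7.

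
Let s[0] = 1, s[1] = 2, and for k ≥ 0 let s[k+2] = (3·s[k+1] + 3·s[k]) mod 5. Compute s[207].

s[0] = 1,  s[1] = 2,  s[2] = 4,  s[3] = 3,  s[4] = 1,  s[5] = 2.
Since (s[4], s[5]) = (s[0], s[1]) = (1, 2) (two consecutive terms determine the rest), the sequence is periodic with period 4.
So s[207] = s[0 + ((207-0) mod 4)] = s[3] = 3.

3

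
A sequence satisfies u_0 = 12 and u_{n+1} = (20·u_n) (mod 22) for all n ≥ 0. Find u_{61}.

20

We have u_0 = 12; u_1 = 20; u_2 = 4; u_3 = 14; u_4 = 16; u_5 = 12.
Since u_5 = u_0 = 12, the sequence is periodic with period 5.
So u_{61} = u_{0 + ((61-0) mod 5)} = u_1 = 20.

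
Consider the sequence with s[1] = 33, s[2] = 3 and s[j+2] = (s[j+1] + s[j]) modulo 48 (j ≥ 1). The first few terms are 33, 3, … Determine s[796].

39

We have s[1] = 33, s[2] = 3, s[3] = 36, s[4] = 39, s[5] = 27, s[6] = 18, s[7] = 45, s[8] = 15, s[9] = 12, s[10] = 27, s[11] = 39, s[12] = 18, s[13] = 9, s[14] = 27, s[15] = 36, s[16] = 15, s[17] = 3, s[18] = 18, s[19] = 21, s[20] = 39, s[21] = 12, s[22] = 3, s[23] = 15, s[24] = 18, s[25] = 33, s[26] = 3.
The sequence repeats with period 24.
So s[796] = s[1 + ((796-1) mod 24)] = s[4] = 39.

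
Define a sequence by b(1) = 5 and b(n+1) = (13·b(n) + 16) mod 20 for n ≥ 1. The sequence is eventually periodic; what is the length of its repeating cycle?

4

b(1) = 5; b(2) = 1; b(3) = 9; b(4) = 13; b(5) = 5.
Since b(5) = b(1) = 5, the sequence is periodic with period 4.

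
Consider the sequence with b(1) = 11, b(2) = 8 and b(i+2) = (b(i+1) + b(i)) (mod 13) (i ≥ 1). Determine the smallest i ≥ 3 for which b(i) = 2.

b(1) = 11; b(2) = 8; b(3) = 6; b(4) = 1; b(5) = 7; b(6) = 8; b(7) = 2; b(8) = 10; b(9) = 12; b(10) = 9; b(11) = 8; b(12) = 4; b(13) = 12; b(14) = 3; b(15) = 2; b(16) = 5; b(17) = 7; b(18) = 12; b(19) = 6; b(20) = 5; b(21) = 11; b(22) = 3; b(23) = 1; b(24) = 4; b(25) = 5; b(26) = 9; b(27) = 1; b(28) = 10; b(29) = 11; b(30) = 8.
The sequence repeats with period 28.
The value 2 first appears (with i ≥ 3) at b(7).

7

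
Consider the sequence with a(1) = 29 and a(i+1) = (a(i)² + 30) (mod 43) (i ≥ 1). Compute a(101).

a(1) = 29; a(2) = 11; a(3) = 22; a(4) = 41; a(5) = 34; a(6) = 25; a(7) = 10; a(8) = 1; a(9) = 31; a(10) = 2; a(11) = 34.
Since a(11) = a(5) = 34, the sequence is eventually periodic: after a pre-period of length 4 it cycles with period 6.
For i ≥ 5, a(i) depends only on (i - 5) mod 6. (101 - 5) mod 6 = 0, so a(101) = a(5) = 34.

34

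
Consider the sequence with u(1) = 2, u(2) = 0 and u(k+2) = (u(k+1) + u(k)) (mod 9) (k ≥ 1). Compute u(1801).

2

Listing terms: u(1) = 2,  u(2) = 0,  u(3) = 2,  u(4) = 2,  u(5) = 4,  u(6) = 6,  u(7) = 1,  u(8) = 7,  u(9) = 8,  u(10) = 6,  u(11) = 5,  u(12) = 2,  u(13) = 7,  u(14) = 0,  u(15) = 7,  u(16) = 7,  u(17) = 5,  u(18) = 3,  u(19) = 8,  u(20) = 2,  u(21) = 1,  u(22) = 3,  u(23) = 4,  u(24) = 7,  u(25) = 2,  u(26) = 0.
Since (u(25), u(26)) = (u(1), u(2)) = (2, 0) (two consecutive terms determine the rest), the sequence is periodic with period 24.
(1801 - 1) mod 24 = 0, so u(1801) = u(1) = 2.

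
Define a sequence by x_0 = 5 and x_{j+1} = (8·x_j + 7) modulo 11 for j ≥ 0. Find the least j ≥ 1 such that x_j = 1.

4

Computing terms: x_0 = 5; x_1 = 3; x_2 = 9; x_3 = 2; x_4 = 1; x_5 = 4; x_6 = 6; x_7 = 0; x_8 = 7; x_9 = 8; x_{10} = 5.
Since x_{10} = x_0 = 5, the sequence is periodic with period 10.
The value 1 first appears (with j ≥ 1) at x_4.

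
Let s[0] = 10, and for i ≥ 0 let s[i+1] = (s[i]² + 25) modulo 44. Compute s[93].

1

We have s[0] = 10,  s[1] = 37,  s[2] = 30,  s[3] = 1,  s[4] = 26,  s[5] = 41,  s[6] = 34,  s[7] = 37.
Since s[7] = s[1] = 37, the sequence is eventually periodic: after a pre-period of length 1 it cycles with period 6.
For i ≥ 1, s[i] depends only on (i - 1) mod 6. (93 - 1) mod 6 = 2, so s[93] = s[3] = 1.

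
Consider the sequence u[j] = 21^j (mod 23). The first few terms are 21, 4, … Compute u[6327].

u[1] = 21,  u[2] = 4,  u[3] = 15,  u[4] = 16,  u[5] = 14,  u[6] = 18,  u[7] = 10,  u[8] = 3,  u[9] = 17,  u[10] = 12,  u[11] = 22,  u[12] = 2,  u[13] = 19,  u[14] = 8,  u[15] = 7,  u[16] = 9,  u[17] = 5,  u[18] = 13,  u[19] = 20,  u[20] = 6,  u[21] = 11,  u[22] = 1,  u[23] = 21.
Since u[23] = u[1] = 21, the sequence is periodic with period 22.
So u[6327] = u[1 + ((6327-1) mod 22)] = u[13] = 19.

19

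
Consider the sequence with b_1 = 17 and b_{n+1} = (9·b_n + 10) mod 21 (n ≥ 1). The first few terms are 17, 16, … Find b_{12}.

b_1 = 17; b_2 = 16; b_3 = 7; b_4 = 10; b_5 = 16.
Since b_5 = b_2 = 16, the sequence is eventually periodic: after a pre-period of length 1 it cycles with period 3.
For n ≥ 2, b_n depends only on (n - 2) mod 3. (12 - 2) mod 3 = 1, so b_{12} = b_3 = 7.

7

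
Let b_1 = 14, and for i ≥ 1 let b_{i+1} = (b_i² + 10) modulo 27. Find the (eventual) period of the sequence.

We have b_1 = 14, b_2 = 17, b_3 = 2, b_4 = 14.
The sequence repeats with period 3.

3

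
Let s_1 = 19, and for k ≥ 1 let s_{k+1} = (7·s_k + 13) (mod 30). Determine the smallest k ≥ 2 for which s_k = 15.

We have s_1 = 19,  s_2 = 26,  s_3 = 15,  s_4 = 28,  s_5 = 29,  s_6 = 6,  s_7 = 25,  s_8 = 8,  s_9 = 9,  s_{10} = 16,  s_{11} = 5,  s_{12} = 18,  s_{13} = 19.
Since s_{13} = s_1 = 19, the sequence is periodic with period 12.
The value 15 first appears (with k ≥ 2) at s_3.

3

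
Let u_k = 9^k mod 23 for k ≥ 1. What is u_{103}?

6

Computing terms: u_1 = 9, u_2 = 12, u_3 = 16, u_4 = 6, u_5 = 8, u_6 = 3, u_7 = 4, u_8 = 13, u_9 = 2, u_{10} = 18, u_{11} = 1, u_{12} = 9.
Since u_{12} = u_1 = 9, the sequence is periodic with period 11.
(103 - 1) mod 11 = 3, so u_{103} = u_4 = 6.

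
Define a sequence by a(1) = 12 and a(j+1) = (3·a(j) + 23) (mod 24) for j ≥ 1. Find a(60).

23

Listing terms: a(1) = 12,  a(2) = 11,  a(3) = 8,  a(4) = 23,  a(5) = 20,  a(6) = 11.
Since a(6) = a(2) = 11, the sequence is eventually periodic: after a pre-period of length 1 it cycles with period 4.
For j ≥ 2, a(j) depends only on (j - 2) mod 4. (60 - 2) mod 4 = 2, so a(60) = a(4) = 23.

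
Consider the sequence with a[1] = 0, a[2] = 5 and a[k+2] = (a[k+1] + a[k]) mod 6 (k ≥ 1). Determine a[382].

4

Computing terms: a[1] = 0; a[2] = 5; a[3] = 5; a[4] = 4; a[5] = 3; a[6] = 1; a[7] = 4; a[8] = 5; a[9] = 3; a[10] = 2; a[11] = 5; a[12] = 1; a[13] = 0; a[14] = 1; a[15] = 1; a[16] = 2; a[17] = 3; a[18] = 5; a[19] = 2; a[20] = 1; a[21] = 3; a[22] = 4; a[23] = 1; a[24] = 5; a[25] = 0; a[26] = 5.
The sequence repeats with period 24.
So a[382] = a[1 + ((382-1) mod 24)] = a[22] = 4.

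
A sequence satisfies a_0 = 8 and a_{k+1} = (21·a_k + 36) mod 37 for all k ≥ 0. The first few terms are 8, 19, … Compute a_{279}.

Listing terms: a_0 = 8, a_1 = 19, a_2 = 28, a_3 = 32, a_4 = 5, a_5 = 30, a_6 = 0, a_7 = 36, a_8 = 15, a_9 = 18, a_{10} = 7, a_{11} = 35, a_{12} = 31, a_{13} = 21, a_{14} = 33, a_{15} = 26, a_{16} = 27, a_{17} = 11, a_{18} = 8.
The sequence repeats with period 18.
So a_{279} = a_{0 + ((279-0) mod 18)} = a_9 = 18.

18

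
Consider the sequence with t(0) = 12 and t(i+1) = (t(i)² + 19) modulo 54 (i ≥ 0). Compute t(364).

26

We have t(0) = 12,  t(1) = 1,  t(2) = 20,  t(3) = 41,  t(4) = 26,  t(5) = 47,  t(6) = 14,  t(7) = 53,  t(8) = 20.
Since t(8) = t(2) = 20, the sequence is eventually periodic: after a pre-period of length 2 it cycles with period 6.
For i ≥ 2, t(i) depends only on (i - 2) mod 6. (364 - 2) mod 6 = 2, so t(364) = t(4) = 26.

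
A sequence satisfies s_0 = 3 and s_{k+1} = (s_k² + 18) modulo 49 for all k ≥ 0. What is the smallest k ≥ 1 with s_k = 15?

We have s_0 = 3, s_1 = 27, s_2 = 12, s_3 = 15, s_4 = 47, s_5 = 22, s_6 = 12.
Since s_6 = s_2 = 12, the sequence is eventually periodic: after a pre-period of length 2 it cycles with period 4.
The value 15 first appears (with k ≥ 1) at s_3.

3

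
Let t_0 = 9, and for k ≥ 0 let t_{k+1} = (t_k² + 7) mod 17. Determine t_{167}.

16

We have t_0 = 9, t_1 = 3, t_2 = 16, t_3 = 8, t_4 = 3.
Since t_4 = t_1 = 3, the sequence is eventually periodic: after a pre-period of length 1 it cycles with period 3.
For k ≥ 1, t_k depends only on (k - 1) mod 3. (167 - 1) mod 3 = 1, so t_{167} = t_2 = 16.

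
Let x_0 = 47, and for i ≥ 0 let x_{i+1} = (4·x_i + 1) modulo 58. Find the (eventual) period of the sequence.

14

Computing terms: x_0 = 47,  x_1 = 15,  x_2 = 3,  x_3 = 13,  x_4 = 53,  x_5 = 39,  x_6 = 41,  x_7 = 49,  x_8 = 23,  x_9 = 35,  x_{10} = 25,  x_{11} = 43,  x_{12} = 57,  x_{13} = 55,  x_{14} = 47.
Since x_{14} = x_0 = 47, the sequence is periodic with period 14.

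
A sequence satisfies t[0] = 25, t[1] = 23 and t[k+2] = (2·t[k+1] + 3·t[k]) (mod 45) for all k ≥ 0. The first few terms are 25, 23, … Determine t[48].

t[0] = 25; t[1] = 23; t[2] = 31; t[3] = 41; t[4] = 40; t[5] = 23; t[6] = 31.
Since (t[5], t[6]) = (t[1], t[2]) = (23, 31) (two consecutive terms determine the rest), the sequence is eventually periodic: after a pre-period of length 1 it cycles with period 4.
For k ≥ 1, t[k] depends only on (k - 1) mod 4. (48 - 1) mod 4 = 3, so t[48] = t[4] = 40.

40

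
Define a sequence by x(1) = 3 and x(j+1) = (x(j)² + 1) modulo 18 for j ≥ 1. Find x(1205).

x(1) = 3,  x(2) = 10,  x(3) = 11,  x(4) = 14,  x(5) = 17,  x(6) = 2,  x(7) = 5,  x(8) = 8,  x(9) = 11.
Since x(9) = x(3) = 11, the sequence is eventually periodic: after a pre-period of length 2 it cycles with period 6.
For j ≥ 3, x(j) depends only on (j - 3) mod 6. (1205 - 3) mod 6 = 2, so x(1205) = x(5) = 17.

17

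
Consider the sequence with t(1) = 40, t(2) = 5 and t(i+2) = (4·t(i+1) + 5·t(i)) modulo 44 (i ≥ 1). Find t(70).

13

Computing terms: t(1) = 40; t(2) = 5; t(3) = 0; t(4) = 25; t(5) = 12; t(6) = 41; t(7) = 4; t(8) = 1; t(9) = 24; t(10) = 13; t(11) = 40; t(12) = 5.
Since (t(11), t(12)) = (t(1), t(2)) = (40, 5) (two consecutive terms determine the rest), the sequence is periodic with period 10.
So t(70) = t(1 + ((70-1) mod 10)) = t(10) = 13.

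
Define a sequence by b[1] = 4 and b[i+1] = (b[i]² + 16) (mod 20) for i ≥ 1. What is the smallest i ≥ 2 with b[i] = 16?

Listing terms: b[1] = 4; b[2] = 12; b[3] = 0; b[4] = 16; b[5] = 12.
Since b[5] = b[2] = 12, the sequence is eventually periodic: after a pre-period of length 1 it cycles with period 3.
The value 16 first appears (with i ≥ 2) at b[4].

4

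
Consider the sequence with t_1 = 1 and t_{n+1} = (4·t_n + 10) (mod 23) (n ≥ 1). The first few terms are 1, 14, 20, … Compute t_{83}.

18

Computing terms: t_1 = 1, t_2 = 14, t_3 = 20, t_4 = 21, t_5 = 2, t_6 = 18, t_7 = 13, t_8 = 16, t_9 = 5, t_{10} = 7, t_{11} = 15, t_{12} = 1.
Since t_{12} = t_1 = 1, the sequence is periodic with period 11.
So t_{83} = t_{1 + ((83-1) mod 11)} = t_6 = 18.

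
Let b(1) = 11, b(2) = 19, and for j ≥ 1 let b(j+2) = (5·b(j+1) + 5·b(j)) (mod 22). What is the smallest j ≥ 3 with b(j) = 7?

7

We have b(1) = 11; b(2) = 19; b(3) = 18; b(4) = 9; b(5) = 3; b(6) = 16; b(7) = 7; b(8) = 5; b(9) = 16; b(10) = 17; b(11) = 11; b(12) = 8; b(13) = 7; b(14) = 9; b(15) = 14; b(16) = 5; b(17) = 7; b(18) = 16; b(19) = 5; b(20) = 17; b(21) = 0; b(22) = 19; b(23) = 7; b(24) = 20; b(25) = 3; b(26) = 5; b(27) = 18; b(28) = 5; b(29) = 5; b(30) = 6; b(31) = 11; b(32) = 19.
The sequence repeats with period 30.
The value 7 first appears (with j ≥ 3) at b(7).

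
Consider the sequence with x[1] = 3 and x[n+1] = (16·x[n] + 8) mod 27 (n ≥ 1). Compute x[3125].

11

We have x[1] = 3, x[2] = 2, x[3] = 13, x[4] = 0, x[5] = 8, x[6] = 1, x[7] = 24, x[8] = 14, x[9] = 16, x[10] = 21, x[11] = 20, x[12] = 4, x[13] = 18, x[14] = 26, x[15] = 19, x[16] = 15, x[17] = 5, x[18] = 7, x[19] = 12, x[20] = 11, x[21] = 22, x[22] = 9, x[23] = 17, x[24] = 10, x[25] = 6, x[26] = 23, x[27] = 25, x[28] = 3.
Since x[28] = x[1] = 3, the sequence is periodic with period 27.
So x[3125] = x[1 + ((3125-1) mod 27)] = x[20] = 11.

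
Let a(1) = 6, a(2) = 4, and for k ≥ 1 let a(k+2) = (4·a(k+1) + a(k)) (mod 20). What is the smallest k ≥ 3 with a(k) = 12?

We have a(1) = 6; a(2) = 4; a(3) = 2; a(4) = 12; a(5) = 10; a(6) = 12; a(7) = 18; a(8) = 4; a(9) = 14; a(10) = 0; a(11) = 14; a(12) = 16; a(13) = 18; a(14) = 8; a(15) = 10; a(16) = 8; a(17) = 2; a(18) = 16; a(19) = 6; a(20) = 0; a(21) = 6; a(22) = 4.
The sequence repeats with period 20.
The value 12 first appears (with k ≥ 3) at a(4).

4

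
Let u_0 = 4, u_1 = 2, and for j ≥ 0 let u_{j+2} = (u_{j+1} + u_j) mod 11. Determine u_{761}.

2

Listing terms: u_0 = 4,  u_1 = 2,  u_2 = 6,  u_3 = 8,  u_4 = 3,  u_5 = 0,  u_6 = 3,  u_7 = 3,  u_8 = 6,  u_9 = 9,  u_{10} = 4,  u_{11} = 2.
The sequence repeats with period 10.
(761 - 0) mod 10 = 1, so u_{761} = u_1 = 2.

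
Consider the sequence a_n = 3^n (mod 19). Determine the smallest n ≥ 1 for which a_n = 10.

Listing terms: a_0 = 1,  a_1 = 3,  a_2 = 9,  a_3 = 8,  a_4 = 5,  a_5 = 15,  a_6 = 7,  a_7 = 2,  a_8 = 6,  a_9 = 18,  a_{10} = 16,  a_{11} = 10,  a_{12} = 11,  a_{13} = 14,  a_{14} = 4,  a_{15} = 12,  a_{16} = 17,  a_{17} = 13,  a_{18} = 1.
The sequence repeats with period 18.
The value 10 first appears (with n ≥ 1) at a_{11}.

11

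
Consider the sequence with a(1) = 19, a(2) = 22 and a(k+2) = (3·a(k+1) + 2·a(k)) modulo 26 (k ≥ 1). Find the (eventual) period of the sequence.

We have a(1) = 19; a(2) = 22; a(3) = 0; a(4) = 18; a(5) = 2; a(6) = 16; a(7) = 0; a(8) = 6; a(9) = 18; a(10) = 14; a(11) = 0; a(12) = 2; a(13) = 6; a(14) = 22; a(15) = 0.
Since (a(14), a(15)) = (a(2), a(3)) = (22, 0) (two consecutive terms determine the rest), the sequence is eventually periodic: after a pre-period of length 1 it cycles with period 12.

12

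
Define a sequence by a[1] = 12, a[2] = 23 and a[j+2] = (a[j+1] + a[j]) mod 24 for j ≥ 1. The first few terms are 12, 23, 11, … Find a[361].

We have a[1] = 12, a[2] = 23, a[3] = 11, a[4] = 10, a[5] = 21, a[6] = 7, a[7] = 4, a[8] = 11, a[9] = 15, a[10] = 2, a[11] = 17, a[12] = 19, a[13] = 12, a[14] = 7, a[15] = 19, a[16] = 2, a[17] = 21, a[18] = 23, a[19] = 20, a[20] = 19, a[21] = 15, a[22] = 10, a[23] = 1, a[24] = 11, a[25] = 12, a[26] = 23.
Since (a[25], a[26]) = (a[1], a[2]) = (12, 23) (two consecutive terms determine the rest), the sequence is periodic with period 24.
So a[361] = a[1 + ((361-1) mod 24)] = a[1] = 12.

12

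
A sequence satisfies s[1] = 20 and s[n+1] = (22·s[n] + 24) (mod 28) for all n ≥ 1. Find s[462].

24

s[1] = 20,  s[2] = 16,  s[3] = 12,  s[4] = 8,  s[5] = 4,  s[6] = 0,  s[7] = 24,  s[8] = 20.
The sequence repeats with period 7.
So s[462] = s[1 + ((462-1) mod 7)] = s[7] = 24.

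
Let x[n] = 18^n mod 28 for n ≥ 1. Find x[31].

x[1] = 18, x[2] = 16, x[3] = 8, x[4] = 4, x[5] = 16.
Since x[5] = x[2] = 16, the sequence is eventually periodic: after a pre-period of length 1 it cycles with period 3.
For n ≥ 2, x[n] depends only on (n - 2) mod 3. (31 - 2) mod 3 = 2, so x[31] = x[4] = 4.

4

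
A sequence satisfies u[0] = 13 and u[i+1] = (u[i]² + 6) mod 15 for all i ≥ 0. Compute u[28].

10

u[0] = 13,  u[1] = 10,  u[2] = 1,  u[3] = 7,  u[4] = 10.
Since u[4] = u[1] = 10, the sequence is eventually periodic: after a pre-period of length 1 it cycles with period 3.
For i ≥ 1, u[i] depends only on (i - 1) mod 3. (28 - 1) mod 3 = 0, so u[28] = u[1] = 10.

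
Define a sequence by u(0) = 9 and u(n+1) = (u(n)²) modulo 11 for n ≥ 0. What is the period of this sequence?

4

u(0) = 9; u(1) = 4; u(2) = 5; u(3) = 3; u(4) = 9.
Since u(4) = u(0) = 9, the sequence is periodic with period 4.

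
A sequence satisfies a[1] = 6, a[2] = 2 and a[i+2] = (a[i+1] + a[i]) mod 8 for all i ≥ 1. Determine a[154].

Computing terms: a[1] = 6,  a[2] = 2,  a[3] = 0,  a[4] = 2,  a[5] = 2,  a[6] = 4,  a[7] = 6,  a[8] = 2.
The sequence repeats with period 6.
So a[154] = a[1 + ((154-1) mod 6)] = a[4] = 2.

2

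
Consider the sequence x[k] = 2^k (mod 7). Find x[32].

4

Listing terms: x[0] = 1, x[1] = 2, x[2] = 4, x[3] = 1.
Since x[3] = x[0] = 1, the sequence is periodic with period 3.
(32 - 0) mod 3 = 2, so x[32] = x[2] = 4.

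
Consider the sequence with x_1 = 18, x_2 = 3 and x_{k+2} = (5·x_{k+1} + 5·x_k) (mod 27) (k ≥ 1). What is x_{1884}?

Listing terms: x_1 = 18,  x_2 = 3,  x_3 = 24,  x_4 = 0,  x_5 = 12,  x_6 = 6,  x_7 = 9,  x_8 = 21,  x_9 = 15,  x_{10} = 18,  x_{11} = 3.
Since (x_{10}, x_{11}) = (x_1, x_2) = (18, 3) (two consecutive terms determine the rest), the sequence is periodic with period 9.
(1884 - 1) mod 9 = 2, so x_{1884} = x_3 = 24.

24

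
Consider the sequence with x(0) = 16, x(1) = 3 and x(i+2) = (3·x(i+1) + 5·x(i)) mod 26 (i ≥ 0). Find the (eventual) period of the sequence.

12

Listing terms: x(0) = 16; x(1) = 3; x(2) = 11; x(3) = 22; x(4) = 17; x(5) = 5; x(6) = 22; x(7) = 13; x(8) = 19; x(9) = 18; x(10) = 19; x(11) = 17; x(12) = 16; x(13) = 3.
The sequence repeats with period 12.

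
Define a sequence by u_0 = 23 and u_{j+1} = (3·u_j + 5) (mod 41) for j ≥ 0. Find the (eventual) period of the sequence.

We have u_0 = 23, u_1 = 33, u_2 = 22, u_3 = 30, u_4 = 13, u_5 = 3, u_6 = 14, u_7 = 6, u_8 = 23.
Since u_8 = u_0 = 23, the sequence is periodic with period 8.

8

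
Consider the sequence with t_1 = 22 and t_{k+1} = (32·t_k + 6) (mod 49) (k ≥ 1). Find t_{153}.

Listing terms: t_1 = 22; t_2 = 24; t_3 = 39; t_4 = 29; t_5 = 3; t_6 = 4; t_7 = 36; t_8 = 31; t_9 = 18; t_{10} = 43; t_{11} = 10; t_{12} = 32; t_{13} = 1; t_{14} = 38; t_{15} = 46; t_{16} = 8; t_{17} = 17; t_{18} = 11; t_{19} = 15; t_{20} = 45; t_{21} = 25; t_{22} = 22.
The sequence repeats with period 21.
So t_{153} = t_{1 + ((153-1) mod 21)} = t_6 = 4.

4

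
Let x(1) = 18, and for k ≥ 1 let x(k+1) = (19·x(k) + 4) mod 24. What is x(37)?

18

Listing terms: x(1) = 18; x(2) = 10; x(3) = 2; x(4) = 18.
The sequence repeats with period 3.
So x(37) = x(1 + ((37-1) mod 3)) = x(1) = 18.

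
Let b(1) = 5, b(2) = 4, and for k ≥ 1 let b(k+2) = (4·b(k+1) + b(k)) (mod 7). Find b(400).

We have b(1) = 5, b(2) = 4, b(3) = 0, b(4) = 4, b(5) = 2, b(6) = 5, b(7) = 1, b(8) = 2, b(9) = 2, b(10) = 3, b(11) = 0, b(12) = 3, b(13) = 5, b(14) = 2, b(15) = 6, b(16) = 5, b(17) = 5, b(18) = 4.
The sequence repeats with period 16.
(400 - 1) mod 16 = 15, so b(400) = b(16) = 5.

5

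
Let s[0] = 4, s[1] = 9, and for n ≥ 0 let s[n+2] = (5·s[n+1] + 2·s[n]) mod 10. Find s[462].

s[0] = 4, s[1] = 9, s[2] = 3, s[3] = 3, s[4] = 1, s[5] = 1, s[6] = 7, s[7] = 7, s[8] = 9, s[9] = 9, s[10] = 3.
Since (s[9], s[10]) = (s[1], s[2]) = (9, 3) (two consecutive terms determine the rest), the sequence is eventually periodic: after a pre-period of length 1 it cycles with period 8.
For n ≥ 1, s[n] depends only on (n - 1) mod 8. (462 - 1) mod 8 = 5, so s[462] = s[6] = 7.

7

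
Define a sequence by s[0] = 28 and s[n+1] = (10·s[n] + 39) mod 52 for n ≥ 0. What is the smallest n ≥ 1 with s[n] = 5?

2

Listing terms: s[0] = 28; s[1] = 7; s[2] = 5; s[3] = 37; s[4] = 45; s[5] = 21; s[6] = 41; s[7] = 33; s[8] = 5.
Since s[8] = s[2] = 5, the sequence is eventually periodic: after a pre-period of length 2 it cycles with period 6.
The value 5 first appears (with n ≥ 1) at s[2].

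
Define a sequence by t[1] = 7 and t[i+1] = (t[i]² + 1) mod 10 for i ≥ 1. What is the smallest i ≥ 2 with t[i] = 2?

4

t[1] = 7,  t[2] = 0,  t[3] = 1,  t[4] = 2,  t[5] = 5,  t[6] = 6,  t[7] = 7.
Since t[7] = t[1] = 7, the sequence is periodic with period 6.
The value 2 first appears (with i ≥ 2) at t[4].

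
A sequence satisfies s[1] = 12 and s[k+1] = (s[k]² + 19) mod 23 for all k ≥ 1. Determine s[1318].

2

Listing terms: s[1] = 12, s[2] = 2, s[3] = 0, s[4] = 19, s[5] = 12.
The sequence repeats with period 4.
(1318 - 1) mod 4 = 1, so s[1318] = s[2] = 2.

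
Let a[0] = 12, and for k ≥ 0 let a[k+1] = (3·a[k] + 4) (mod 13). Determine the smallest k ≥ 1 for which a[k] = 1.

We have a[0] = 12; a[1] = 1; a[2] = 7; a[3] = 12.
The sequence repeats with period 3.
The value 1 first appears (with k ≥ 1) at a[1].

1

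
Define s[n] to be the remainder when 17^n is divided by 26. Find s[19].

Computing terms: s[1] = 17,  s[2] = 3,  s[3] = 25,  s[4] = 9,  s[5] = 23,  s[6] = 1,  s[7] = 17.
The sequence repeats with period 6.
So s[19] = s[1 + ((19-1) mod 6)] = s[1] = 17.

17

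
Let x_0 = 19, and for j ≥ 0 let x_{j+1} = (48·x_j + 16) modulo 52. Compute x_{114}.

32

Computing terms: x_0 = 19; x_1 = 44; x_2 = 48; x_3 = 32; x_4 = 44.
Since x_4 = x_1 = 44, the sequence is eventually periodic: after a pre-period of length 1 it cycles with period 3.
For j ≥ 1, x_j depends only on (j - 1) mod 3. (114 - 1) mod 3 = 2, so x_{114} = x_3 = 32.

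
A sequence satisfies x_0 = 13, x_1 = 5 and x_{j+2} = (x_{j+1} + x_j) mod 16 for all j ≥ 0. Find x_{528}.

13

We have x_0 = 13, x_1 = 5, x_2 = 2, x_3 = 7, x_4 = 9, x_5 = 0, x_6 = 9, x_7 = 9, x_8 = 2, x_9 = 11, x_{10} = 13, x_{11} = 8, x_{12} = 5, x_{13} = 13, x_{14} = 2, x_{15} = 15, x_{16} = 1, x_{17} = 0, x_{18} = 1, x_{19} = 1, x_{20} = 2, x_{21} = 3, x_{22} = 5, x_{23} = 8, x_{24} = 13, x_{25} = 5.
Since (x_{24}, x_{25}) = (x_0, x_1) = (13, 5) (two consecutive terms determine the rest), the sequence is periodic with period 24.
(528 - 0) mod 24 = 0, so x_{528} = x_0 = 13.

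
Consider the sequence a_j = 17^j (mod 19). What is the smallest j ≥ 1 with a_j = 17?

a_0 = 1,  a_1 = 17,  a_2 = 4,  a_3 = 11,  a_4 = 16,  a_5 = 6,  a_6 = 7,  a_7 = 5,  a_8 = 9,  a_9 = 1.
Since a_9 = a_0 = 1, the sequence is periodic with period 9.
The value 17 first appears (with j ≥ 1) at a_1.

1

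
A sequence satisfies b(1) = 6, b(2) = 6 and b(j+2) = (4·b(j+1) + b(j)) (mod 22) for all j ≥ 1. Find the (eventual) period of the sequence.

10

Computing terms: b(1) = 6,  b(2) = 6,  b(3) = 8,  b(4) = 16,  b(5) = 6,  b(6) = 18,  b(7) = 12,  b(8) = 0,  b(9) = 12,  b(10) = 4,  b(11) = 6,  b(12) = 6.
The sequence repeats with period 10.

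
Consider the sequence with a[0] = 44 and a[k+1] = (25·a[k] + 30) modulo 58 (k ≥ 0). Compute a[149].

34

a[0] = 44; a[1] = 28; a[2] = 34; a[3] = 10; a[4] = 48; a[5] = 12; a[6] = 40; a[7] = 44.
Since a[7] = a[0] = 44, the sequence is periodic with period 7.
So a[149] = a[0 + ((149-0) mod 7)] = a[2] = 34.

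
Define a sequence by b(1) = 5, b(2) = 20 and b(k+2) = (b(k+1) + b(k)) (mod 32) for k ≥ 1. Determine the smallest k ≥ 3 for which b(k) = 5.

Listing terms: b(1) = 5,  b(2) = 20,  b(3) = 25,  b(4) = 13,  b(5) = 6,  b(6) = 19,  b(7) = 25,  b(8) = 12,  b(9) = 5,  b(10) = 17,  b(11) = 22,  b(12) = 7,  b(13) = 29,  b(14) = 4,  b(15) = 1,  b(16) = 5,  b(17) = 6,  b(18) = 11,  b(19) = 17,  b(20) = 28,  b(21) = 13,  b(22) = 9,  b(23) = 22,  b(24) = 31,  b(25) = 21,  b(26) = 20,  b(27) = 9,  b(28) = 29,  b(29) = 6,  b(30) = 3,  b(31) = 9,  b(32) = 12,  b(33) = 21,  b(34) = 1,  b(35) = 22,  b(36) = 23,  b(37) = 13,  b(38) = 4,  b(39) = 17,  b(40) = 21,  b(41) = 6,  b(42) = 27,  b(43) = 1,  b(44) = 28,  b(45) = 29,  b(46) = 25,  b(47) = 22,  b(48) = 15,  b(49) = 5,  b(50) = 20.
Since (b(49), b(50)) = (b(1), b(2)) = (5, 20) (two consecutive terms determine the rest), the sequence is periodic with period 48.
The value 5 first appears (with k ≥ 3) at b(9).

9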